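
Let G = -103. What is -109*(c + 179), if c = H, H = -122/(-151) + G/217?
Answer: -640507326/32767 ≈ -19547.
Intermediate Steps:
H = 10921/32767 (H = -122/(-151) - 103/217 = -122*(-1/151) - 103*1/217 = 122/151 - 103/217 = 10921/32767 ≈ 0.33329)
c = 10921/32767 ≈ 0.33329
-109*(c + 179) = -109*(10921/32767 + 179) = -109*5876214/32767 = -640507326/32767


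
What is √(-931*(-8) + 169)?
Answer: √7617 ≈ 87.275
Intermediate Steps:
√(-931*(-8) + 169) = √(7448 + 169) = √7617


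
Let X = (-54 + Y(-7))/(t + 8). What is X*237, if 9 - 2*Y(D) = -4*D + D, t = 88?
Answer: -1185/8 ≈ -148.13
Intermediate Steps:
Y(D) = 9/2 + 3*D/2 (Y(D) = 9/2 - (-4*D + D)/2 = 9/2 - (-3)*D/2 = 9/2 + 3*D/2)
X = -5/8 (X = (-54 + (9/2 + (3/2)*(-7)))/(88 + 8) = (-54 + (9/2 - 21/2))/96 = (-54 - 6)*(1/96) = -60*1/96 = -5/8 ≈ -0.62500)
X*237 = -5/8*237 = -1185/8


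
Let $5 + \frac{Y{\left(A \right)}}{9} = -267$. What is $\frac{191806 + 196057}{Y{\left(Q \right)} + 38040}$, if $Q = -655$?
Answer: $\frac{387863}{35592} \approx 10.897$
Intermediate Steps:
$Y{\left(A \right)} = -2448$ ($Y{\left(A \right)} = -45 + 9 \left(-267\right) = -45 - 2403 = -2448$)
$\frac{191806 + 196057}{Y{\left(Q \right)} + 38040} = \frac{191806 + 196057}{-2448 + 38040} = \frac{387863}{35592}$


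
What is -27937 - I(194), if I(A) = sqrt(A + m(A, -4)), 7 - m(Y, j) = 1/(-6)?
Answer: -27937 - sqrt(7242)/6 ≈ -27951.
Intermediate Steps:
m(Y, j) = 43/6 (m(Y, j) = 7 - 1/(-6) = 7 - 1*(-1/6) = 7 + 1/6 = 43/6)
I(A) = sqrt(43/6 + A) (I(A) = sqrt(A + 43/6) = sqrt(43/6 + A))
-27937 - I(194) = -27937 - sqrt(258 + 36*194)/6 = -27937 - sqrt(258 + 6984)/6 = -27937 - sqrt(7242)/6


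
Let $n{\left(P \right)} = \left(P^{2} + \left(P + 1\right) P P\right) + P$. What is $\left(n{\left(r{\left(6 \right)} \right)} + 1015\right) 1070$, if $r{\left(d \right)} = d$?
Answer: $1400630$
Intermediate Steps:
$n{\left(P \right)} = P + P^{2} + P^{2} \left(1 + P\right)$ ($n{\left(P \right)} = \left(P^{2} + \left(1 + P\right) P P\right) + P = \left(P^{2} + P \left(1 + P\right) P\right) + P = \left(P^{2} + P^{2} \left(1 + P\right)\right) + P = P + P^{2} + P^{2} \left(1 + P\right)$)
$\left(n{\left(r{\left(6 \right)} \right)} + 1015\right) 1070 = \left(6 \left(1 + 6^{2} + 2 \cdot 6\right) + 1015\right) 1070 = \left(6 \left(1 + 36 + 12\right) + 1015\right) 1070 = \left(6 \cdot 49 + 1015\right) 1070 = \left(294 + 1015\right) 1070 = 1309 \cdot 1070 = 1400630$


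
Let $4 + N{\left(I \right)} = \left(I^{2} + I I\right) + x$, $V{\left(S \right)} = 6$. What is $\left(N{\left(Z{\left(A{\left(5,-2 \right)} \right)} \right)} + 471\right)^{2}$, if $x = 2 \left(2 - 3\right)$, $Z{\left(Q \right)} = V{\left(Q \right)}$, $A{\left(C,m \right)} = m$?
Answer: $288369$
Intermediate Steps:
$Z{\left(Q \right)} = 6$
$x = -2$ ($x = 2 \left(-1\right) = -2$)
$N{\left(I \right)} = -6 + 2 I^{2}$ ($N{\left(I \right)} = -4 - \left(2 - I^{2} - I I\right) = -4 + \left(\left(I^{2} + I^{2}\right) - 2\right) = -4 + \left(2 I^{2} - 2\right) = -4 + \left(-2 + 2 I^{2}\right) = -6 + 2 I^{2}$)
$\left(N{\left(Z{\left(A{\left(5,-2 \right)} \right)} \right)} + 471\right)^{2} = \left(\left(-6 + 2 \cdot 6^{2}\right) + 471\right)^{2} = \left(\left(-6 + 2 \cdot 36\right) + 471\right)^{2} = \left(\left(-6 + 72\right) + 471\right)^{2} = \left(66 + 471\right)^{2} = 537^{2} = 288369$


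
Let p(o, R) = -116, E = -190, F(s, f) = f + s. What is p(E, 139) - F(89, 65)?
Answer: -270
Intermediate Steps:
p(E, 139) - F(89, 65) = -116 - (65 + 89) = -116 - 1*154 = -116 - 154 = -270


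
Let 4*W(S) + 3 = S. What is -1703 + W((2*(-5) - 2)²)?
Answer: -6671/4 ≈ -1667.8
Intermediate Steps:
W(S) = -¾ + S/4
-1703 + W((2*(-5) - 2)²) = -1703 + (-¾ + (2*(-5) - 2)²/4) = -1703 + (-¾ + (-10 - 2)²/4) = -1703 + (-¾ + (¼)*(-12)²) = -1703 + (-¾ + (¼)*144) = -1703 + (-¾ + 36) = -1703 + 141/4 = -6671/4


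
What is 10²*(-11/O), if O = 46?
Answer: -550/23 ≈ -23.913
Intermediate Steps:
10²*(-11/O) = 10²*(-11/46) = 100*(-11*1/46) = 100*(-11/46) = -550/23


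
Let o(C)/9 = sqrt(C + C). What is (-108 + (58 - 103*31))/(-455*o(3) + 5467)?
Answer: 2532783/10103723 + 1897155*sqrt(6)/10103723 ≈ 0.71061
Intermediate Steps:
o(C) = 9*sqrt(2)*sqrt(C) (o(C) = 9*sqrt(C + C) = 9*sqrt(2*C) = 9*(sqrt(2)*sqrt(C)) = 9*sqrt(2)*sqrt(C))
(-108 + (58 - 103*31))/(-455*o(3) + 5467) = (-108 + (58 - 103*31))/(-4095*sqrt(2)*sqrt(3) + 5467) = (-108 + (58 - 3193))/(-4095*sqrt(6) + 5467) = (-108 - 3135)/(-4095*sqrt(6) + 5467) = -3243/(5467 - 4095*sqrt(6))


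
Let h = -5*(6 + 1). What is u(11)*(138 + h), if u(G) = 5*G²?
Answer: 62315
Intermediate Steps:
h = -35 (h = -5*7 = -35)
u(11)*(138 + h) = (5*11²)*(138 - 35) = (5*121)*103 = 605*103 = 62315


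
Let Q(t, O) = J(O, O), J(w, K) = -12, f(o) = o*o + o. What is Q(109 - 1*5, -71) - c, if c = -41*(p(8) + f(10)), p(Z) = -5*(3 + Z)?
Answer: 2243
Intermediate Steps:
f(o) = o + o² (f(o) = o² + o = o + o²)
Q(t, O) = -12
p(Z) = -15 - 5*Z
c = -2255 (c = -41*((-15 - 5*8) + 10*(1 + 10)) = -41*((-15 - 40) + 10*11) = -41*(-55 + 110) = -41*55 = -2255)
Q(109 - 1*5, -71) - c = -12 - 1*(-2255) = -12 + 2255 = 2243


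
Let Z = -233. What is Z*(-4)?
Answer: 932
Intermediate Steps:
Z*(-4) = -233*(-4) = 932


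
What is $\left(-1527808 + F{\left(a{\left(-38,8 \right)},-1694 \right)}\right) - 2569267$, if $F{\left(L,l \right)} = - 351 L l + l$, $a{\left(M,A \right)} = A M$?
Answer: $-184855345$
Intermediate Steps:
$F{\left(L,l \right)} = l - 351 L l$ ($F{\left(L,l \right)} = - 351 L l + l = l - 351 L l$)
$\left(-1527808 + F{\left(a{\left(-38,8 \right)},-1694 \right)}\right) - 2569267 = \left(-1527808 - 1694 \left(1 - 351 \cdot 8 \left(-38\right)\right)\right) - 2569267 = \left(-1527808 - 1694 \left(1 - -106704\right)\right) - 2569267 = \left(-1527808 - 1694 \left(1 + 106704\right)\right) - 2569267 = \left(-1527808 - 180758270\right) - 2569267 = -182286078 - 2569267 = -184855345$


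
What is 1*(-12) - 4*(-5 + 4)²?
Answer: -16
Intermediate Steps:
1*(-12) - 4*(-5 + 4)² = -12 - 4*(-1)² = -12 - 4*1 = -12 - 4 = -16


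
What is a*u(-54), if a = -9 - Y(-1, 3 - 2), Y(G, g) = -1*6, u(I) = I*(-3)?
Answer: -486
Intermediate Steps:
u(I) = -3*I
Y(G, g) = -6
a = -3 (a = -9 - 1*(-6) = -9 + 6 = -3)
a*u(-54) = -(-9)*(-54) = -3*162 = -486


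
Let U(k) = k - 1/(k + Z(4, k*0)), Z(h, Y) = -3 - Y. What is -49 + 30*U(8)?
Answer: 185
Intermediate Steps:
U(k) = k - 1/(-3 + k) (U(k) = k - 1/(k + (-3 - k*0)) = k - 1/(k + (-3 - 1*0)) = k - 1/(k + (-3 + 0)) = k - 1/(k - 3) = k - 1/(-3 + k))
-49 + 30*U(8) = -49 + 30*((-1 + 8**2 - 3*8)/(-3 + 8)) = -49 + 30*((-1 + 64 - 24)/5) = -49 + 30*((1/5)*39) = -49 + 30*(39/5) = -49 + 234 = 185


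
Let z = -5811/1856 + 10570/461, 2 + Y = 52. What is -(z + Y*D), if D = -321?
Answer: 13715697751/855616 ≈ 16030.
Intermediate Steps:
Y = 50 (Y = -2 + 52 = 50)
z = 16939049/855616 (z = -5811*1/1856 + 10570*(1/461) = -5811/1856 + 10570/461 = 16939049/855616 ≈ 19.797)
-(z + Y*D) = -(16939049/855616 + 50*(-321)) = -(16939049/855616 - 16050) = -1*(-13715697751/855616) = 13715697751/855616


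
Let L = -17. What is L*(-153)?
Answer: 2601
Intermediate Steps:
L*(-153) = -17*(-153) = 2601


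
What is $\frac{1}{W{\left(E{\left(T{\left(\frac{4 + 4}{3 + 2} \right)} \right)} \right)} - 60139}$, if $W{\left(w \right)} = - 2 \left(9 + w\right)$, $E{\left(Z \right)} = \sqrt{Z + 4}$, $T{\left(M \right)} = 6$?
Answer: $- \frac{60157}{3618864609} + \frac{2 \sqrt{10}}{3618864609} \approx -1.6621 \cdot 10^{-5}$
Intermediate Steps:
$E{\left(Z \right)} = \sqrt{4 + Z}$
$W{\left(w \right)} = -18 - 2 w$
$\frac{1}{W{\left(E{\left(T{\left(\frac{4 + 4}{3 + 2} \right)} \right)} \right)} - 60139} = \frac{1}{\left(-18 - 2 \sqrt{4 + 6}\right) - 60139} = \frac{1}{\left(-18 - 2 \sqrt{10}\right) - 60139} = \frac{1}{-60157 - 2 \sqrt{10}}$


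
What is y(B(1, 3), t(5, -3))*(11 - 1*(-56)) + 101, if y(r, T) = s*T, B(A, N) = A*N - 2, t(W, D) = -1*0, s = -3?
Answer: 101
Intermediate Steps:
t(W, D) = 0
B(A, N) = -2 + A*N
y(r, T) = -3*T
y(B(1, 3), t(5, -3))*(11 - 1*(-56)) + 101 = (-3*0)*(11 - 1*(-56)) + 101 = 0*(11 + 56) + 101 = 0*67 + 101 = 0 + 101 = 101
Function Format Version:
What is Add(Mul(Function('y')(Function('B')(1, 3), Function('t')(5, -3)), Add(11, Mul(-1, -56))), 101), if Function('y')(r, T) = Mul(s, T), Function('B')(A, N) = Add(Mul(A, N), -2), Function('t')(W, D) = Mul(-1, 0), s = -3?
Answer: 101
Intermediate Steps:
Function('t')(W, D) = 0
Function('B')(A, N) = Add(-2, Mul(A, N))
Function('y')(r, T) = Mul(-3, T)
Add(Mul(Function('y')(Function('B')(1, 3), Function('t')(5, -3)), Add(11, Mul(-1, -56))), 101) = Add(Mul(Mul(-3, 0), Add(11, Mul(-1, -56))), 101) = Add(Mul(0, Add(11, 56)), 101) = Add(Mul(0, 67), 101) = Add(0, 101) = 101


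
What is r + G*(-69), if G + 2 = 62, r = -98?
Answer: -4238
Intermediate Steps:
G = 60 (G = -2 + 62 = 60)
r + G*(-69) = -98 + 60*(-69) = -98 - 4140 = -4238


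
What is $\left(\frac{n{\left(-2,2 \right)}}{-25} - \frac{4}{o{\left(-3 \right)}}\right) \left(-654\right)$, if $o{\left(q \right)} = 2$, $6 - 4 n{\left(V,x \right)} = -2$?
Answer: $\frac{34008}{25} \approx 1360.3$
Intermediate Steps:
$n{\left(V,x \right)} = 2$ ($n{\left(V,x \right)} = \frac{3}{2} - - \frac{1}{2} = \frac{3}{2} + \frac{1}{2} = 2$)
$\left(\frac{n{\left(-2,2 \right)}}{-25} - \frac{4}{o{\left(-3 \right)}}\right) \left(-654\right) = \left(\frac{2}{-25} - \frac{4}{2}\right) \left(-654\right) = \left(2 \left(- \frac{1}{25}\right) - 2\right) \left(-654\right) = \left(- \frac{2}{25} - 2\right) \left(-654\right) = \left(- \frac{52}{25}\right) \left(-654\right) = \frac{34008}{25}$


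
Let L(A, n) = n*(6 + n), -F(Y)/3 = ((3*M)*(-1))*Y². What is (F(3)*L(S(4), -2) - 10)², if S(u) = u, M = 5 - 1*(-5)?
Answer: 42120100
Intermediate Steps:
M = 10 (M = 5 + 5 = 10)
F(Y) = 90*Y² (F(Y) = -3*(3*10)*(-1)*Y² = -3*30*(-1)*Y² = -(-90)*Y² = 90*Y²)
(F(3)*L(S(4), -2) - 10)² = ((90*3²)*(-2*(6 - 2)) - 10)² = ((90*9)*(-2*4) - 10)² = (810*(-8) - 10)² = (-6480 - 10)² = (-6490)² = 42120100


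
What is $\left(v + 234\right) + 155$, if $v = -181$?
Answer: $208$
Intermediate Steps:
$\left(v + 234\right) + 155 = \left(-181 + 234\right) + 155 = 53 + 155 = 208$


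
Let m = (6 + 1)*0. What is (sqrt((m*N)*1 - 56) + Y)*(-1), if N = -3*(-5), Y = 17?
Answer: -17 - 2*I*sqrt(14) ≈ -17.0 - 7.4833*I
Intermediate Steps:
N = 15
m = 0 (m = 7*0 = 0)
(sqrt((m*N)*1 - 56) + Y)*(-1) = (sqrt((0*15)*1 - 56) + 17)*(-1) = (sqrt(0*1 - 56) + 17)*(-1) = (sqrt(0 - 56) + 17)*(-1) = (sqrt(-56) + 17)*(-1) = (2*I*sqrt(14) + 17)*(-1) = (17 + 2*I*sqrt(14))*(-1) = -17 - 2*I*sqrt(14)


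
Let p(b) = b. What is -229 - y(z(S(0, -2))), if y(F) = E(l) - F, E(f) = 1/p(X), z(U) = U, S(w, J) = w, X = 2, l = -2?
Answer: -459/2 ≈ -229.50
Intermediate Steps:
E(f) = 1/2
y(F) = 1/2 - F
-229 - y(z(S(0, -2))) = -229 - (1/2 - 1*0) = -229 - (1/2 + 0) = -229 - 1*1/2 = -229 - 1/2 = -459/2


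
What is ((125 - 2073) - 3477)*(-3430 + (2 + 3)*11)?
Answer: 18309375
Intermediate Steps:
((125 - 2073) - 3477)*(-3430 + (2 + 3)*11) = (-1948 - 3477)*(-3430 + 5*11) = -5425*(-3430 + 55) = -5425*(-3375) = 18309375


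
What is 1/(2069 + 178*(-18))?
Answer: -1/1135 ≈ -0.00088106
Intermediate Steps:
1/(2069 + 178*(-18)) = 1/(2069 - 3204) = 1/(-1135) = -1/1135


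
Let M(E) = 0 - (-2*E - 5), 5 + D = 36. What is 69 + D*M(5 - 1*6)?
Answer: 162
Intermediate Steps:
D = 31 (D = -5 + 36 = 31)
M(E) = 5 + 2*E (M(E) = 0 - (-5 - 2*E) = 0 + (5 + 2*E) = 5 + 2*E)
69 + D*M(5 - 1*6) = 69 + 31*(5 + 2*(5 - 1*6)) = 69 + 31*(5 + 2*(5 - 6)) = 69 + 31*(5 + 2*(-1)) = 69 + 31*(5 - 2) = 69 + 31*3 = 69 + 93 = 162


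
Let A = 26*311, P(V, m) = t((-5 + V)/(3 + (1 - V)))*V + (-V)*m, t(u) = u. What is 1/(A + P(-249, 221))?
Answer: 253/16031341 ≈ 1.5782e-5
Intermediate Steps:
P(V, m) = -V*m + V*(-5 + V)/(4 - V) (P(V, m) = ((-5 + V)/(3 + (1 - V)))*V + (-V)*m = ((-5 + V)/(4 - V))*V - V*m = V*(-5 + V)/(4 - V) - V*m = -V*m + V*(-5 + V)/(4 - V))
A = 8086
1/(A + P(-249, 221)) = 1/(8086 - 1*(-249)*(-5 - 249 + 221*(-4 - 249))/(-4 - 249)) = 1/(8086 - 1*(-249)*(-5 - 249 + 221*(-253))/(-253)) = 1/(8086 - 1*(-249)*(-1/253)*(-5 - 249 - 55913)) = 1/(8086 - 1*(-249)*(-1/253)*(-56167)) = 1/(8086 + 13985583/253) = 1/(16031341/253) = 253/16031341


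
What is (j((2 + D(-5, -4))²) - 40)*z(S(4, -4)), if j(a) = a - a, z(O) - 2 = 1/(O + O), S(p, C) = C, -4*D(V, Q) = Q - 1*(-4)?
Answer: -75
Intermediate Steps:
D(V, Q) = -1 - Q/4 (D(V, Q) = -(Q - 1*(-4))/4 = -(Q + 4)/4 = -(4 + Q)/4 = -1 - Q/4)
z(O) = 2 + 1/(2*O) (z(O) = 2 + 1/(O + O) = 2 + 1/(2*O))
j(a) = 0
(j((2 + D(-5, -4))²) - 40)*z(S(4, -4)) = (0 - 40)*(2 + (½)/(-4)) = -40*(2 + (½)*(-¼)) = -40*(2 - ⅛) = -40*15/8 = -75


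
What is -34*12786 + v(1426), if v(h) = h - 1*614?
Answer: -433912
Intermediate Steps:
v(h) = -614 + h (v(h) = h - 614 = -614 + h)
-34*12786 + v(1426) = -34*12786 + (-614 + 1426) = -434724 + 812 = -433912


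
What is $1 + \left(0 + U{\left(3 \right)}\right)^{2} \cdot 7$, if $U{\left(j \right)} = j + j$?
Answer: $253$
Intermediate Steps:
$U{\left(j \right)} = 2 j$
$1 + \left(0 + U{\left(3 \right)}\right)^{2} \cdot 7 = 1 + \left(0 + 2 \cdot 3\right)^{2} \cdot 7 = 1 + \left(0 + 6\right)^{2} \cdot 7 = 1 + 6^{2} \cdot 7 = 1 + 36 \cdot 7 = 1 + 252 = 253$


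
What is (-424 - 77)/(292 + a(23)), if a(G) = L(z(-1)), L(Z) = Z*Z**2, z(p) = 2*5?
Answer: -501/1292 ≈ -0.38777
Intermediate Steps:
z(p) = 10
L(Z) = Z**3
a(G) = 1000 (a(G) = 10**3 = 1000)
(-424 - 77)/(292 + a(23)) = (-424 - 77)/(292 + 1000) = -501/1292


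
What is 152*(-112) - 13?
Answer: -17037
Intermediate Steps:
152*(-112) - 13 = -17024 - 13 = -17037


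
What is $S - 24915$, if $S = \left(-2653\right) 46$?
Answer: $-146953$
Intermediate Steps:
$S = -122038$
$S - 24915 = -122038 - 24915 = -146953$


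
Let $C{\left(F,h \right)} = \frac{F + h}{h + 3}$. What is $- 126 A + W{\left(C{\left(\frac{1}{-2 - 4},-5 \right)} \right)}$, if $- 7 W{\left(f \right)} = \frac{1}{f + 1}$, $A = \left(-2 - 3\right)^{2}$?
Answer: $- \frac{948162}{301} \approx -3150.0$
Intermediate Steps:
$A = 25$ ($A = \left(-5\right)^{2} = 25$)
$C{\left(F,h \right)} = \frac{F + h}{3 + h}$
$W{\left(f \right)} = - \frac{1}{7 \left(1 + f\right)}$ ($W{\left(f \right)} = - \frac{1}{7 \left(f + 1\right)} = - \frac{1}{7 \left(1 + f\right)}$)
$- 126 A + W{\left(C{\left(\frac{1}{-2 - 4},-5 \right)} \right)} = \left(-126\right) 25 - \frac{1}{7 + 7 \frac{\frac{1}{-2 - 4} - 5}{3 - 5}} = -3150 - \frac{1}{7 + 7 \frac{\frac{1}{-6} - 5}{-2}} = -3150 - \frac{1}{7 + 7 \left(- \frac{- \frac{1}{6} - 5}{2}\right)} = -3150 - \frac{1}{7 + 7 \left(\left(- \frac{1}{2}\right) \left(- \frac{31}{6}\right)\right)} = -3150 - \frac{1}{7 + 7 \cdot \frac{31}{12}} = -3150 - \frac{1}{7 + \frac{217}{12}} = -3150 - \frac{1}{\frac{301}{12}} = -3150 - \frac{12}{301} = - \frac{948162}{301}$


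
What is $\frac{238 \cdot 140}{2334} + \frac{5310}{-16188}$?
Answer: $\frac{43915885}{3148566} \approx 13.948$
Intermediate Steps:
$\frac{238 \cdot 140}{2334} + \frac{5310}{-16188} = 33320 \cdot \frac{1}{2334} + 5310 \left(- \frac{1}{16188}\right) = \frac{16660}{1167} - \frac{885}{2698} = \frac{43915885}{3148566}$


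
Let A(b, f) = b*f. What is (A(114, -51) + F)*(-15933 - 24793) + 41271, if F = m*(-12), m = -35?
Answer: 219717315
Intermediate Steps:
F = 420 (F = -35*(-12) = 420)
(A(114, -51) + F)*(-15933 - 24793) + 41271 = (114*(-51) + 420)*(-15933 - 24793) + 41271 = (-5814 + 420)*(-40726) + 41271 = -5394*(-40726) + 41271 = 219676044 + 41271 = 219717315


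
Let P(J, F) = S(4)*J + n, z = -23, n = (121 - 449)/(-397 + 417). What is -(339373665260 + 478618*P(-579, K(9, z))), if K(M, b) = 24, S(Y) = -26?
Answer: -1732854656484/5 ≈ -3.4657e+11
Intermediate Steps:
n = -82/5 (n = -328/20 = -328*1/20 = -82/5 ≈ -16.400)
P(J, F) = -82/5 - 26*J (P(J, F) = -26*J - 82/5 = -82/5 - 26*J)
-(339373665260 + 478618*P(-579, K(9, z))) = -(1696829079624/5 + 7205115372) = -478618/(1/(709070 + (-82/5 + 15054))) = -478618/(1/(709070 + 75188/5)) = -478618/(1/(3620538/5)) = -478618/5/3620538 = -478618*3620538/5 = -1732854656484/5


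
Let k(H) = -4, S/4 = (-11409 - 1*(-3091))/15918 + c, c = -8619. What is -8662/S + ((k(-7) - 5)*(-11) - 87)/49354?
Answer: 851450009793/3385821604120 ≈ 0.25148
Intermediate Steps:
S = -274411120/7959 (S = 4*((-11409 - 1*(-3091))/15918 - 8619) = 4*((-11409 + 3091)*(1/15918) - 8619) = 4*(-8318*1/15918 - 8619) = 4*(-4159/7959 - 8619) = 4*(-68602780/7959) = -274411120/7959 ≈ -34478.)
-8662/S + ((k(-7) - 5)*(-11) - 87)/49354 = -8662/(-274411120/7959) + ((-4 - 5)*(-11) - 87)/49354 = -8662*(-7959/274411120) + (-9*(-11) - 87)*(1/49354) = 34470429/137205560 + (99 - 87)*(1/49354) = 34470429/137205560 + 12*(1/49354) = 34470429/137205560 + 6/24677 = 851450009793/3385821604120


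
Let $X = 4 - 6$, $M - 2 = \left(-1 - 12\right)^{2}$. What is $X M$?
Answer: $-342$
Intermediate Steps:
$M = 171$ ($M = 2 + \left(-1 - 12\right)^{2} = 2 + \left(-13\right)^{2} = 2 + 169 = 171$)
$X = -2$ ($X = 4 - 6 = -2$)
$X M = \left(-2\right) 171 = -342$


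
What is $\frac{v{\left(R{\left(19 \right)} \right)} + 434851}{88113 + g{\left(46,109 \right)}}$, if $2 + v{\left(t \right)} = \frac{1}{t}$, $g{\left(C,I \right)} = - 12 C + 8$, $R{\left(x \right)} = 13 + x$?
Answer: $\frac{13915169}{2802208} \approx 4.9658$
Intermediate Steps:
$g{\left(C,I \right)} = 8 - 12 C$
$v{\left(t \right)} = -2 + \frac{1}{t}$
$\frac{v{\left(R{\left(19 \right)} \right)} + 434851}{88113 + g{\left(46,109 \right)}} = \frac{\left(-2 + \frac{1}{13 + 19}\right) + 434851}{88113 + \left(8 - 552\right)} = \frac{\left(-2 + \frac{1}{32}\right) + 434851}{88113 + \left(8 - 552\right)} = \frac{\left(-2 + \frac{1}{32}\right) + 434851}{88113 - 544} = \frac{- \frac{63}{32} + 434851}{87569} = \frac{13915169}{32} \cdot \frac{1}{87569} = \frac{13915169}{2802208}$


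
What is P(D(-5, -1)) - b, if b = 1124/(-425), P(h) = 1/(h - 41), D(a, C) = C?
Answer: 46783/17850 ≈ 2.6209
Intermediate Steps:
P(h) = 1/(-41 + h)
b = -1124/425 (b = 1124*(-1/425) = -1124/425 ≈ -2.6447)
P(D(-5, -1)) - b = 1/(-41 - 1) - 1*(-1124/425) = 1/(-42) + 1124/425 = -1/42 + 1124/425 = 46783/17850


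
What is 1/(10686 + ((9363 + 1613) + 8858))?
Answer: 1/30520 ≈ 3.2765e-5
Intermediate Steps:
1/(10686 + ((9363 + 1613) + 8858)) = 1/(10686 + (10976 + 8858)) = 1/(10686 + 19834) = 1/30520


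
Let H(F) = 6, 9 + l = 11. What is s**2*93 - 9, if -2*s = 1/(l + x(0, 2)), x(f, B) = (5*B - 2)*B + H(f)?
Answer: -6881/768 ≈ -8.9596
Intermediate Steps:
l = 2 (l = -9 + 11 = 2)
x(f, B) = 6 + B*(-2 + 5*B) (x(f, B) = (5*B - 2)*B + 6 = (-2 + 5*B)*B + 6 = B*(-2 + 5*B) + 6 = 6 + B*(-2 + 5*B))
s = -1/48 (s = -1/(2*(2 + (6 - 2*2 + 5*2**2))) = -1/(2*(2 + (6 - 4 + 5*4))) = -1/(2*(2 + (6 - 4 + 20))) = -1/(2*(2 + 22)) = -1/2/24 = -1/2*1/24 = -1/48 ≈ -0.020833)
s**2*93 - 9 = (-1/48)**2*93 - 9 = (1/2304)*93 - 9 = 31/768 - 9 = -6881/768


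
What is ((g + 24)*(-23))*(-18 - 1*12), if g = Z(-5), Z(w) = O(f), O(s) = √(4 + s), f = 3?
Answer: 16560 + 690*√7 ≈ 18386.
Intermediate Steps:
Z(w) = √7 (Z(w) = √(4 + 3) = √7)
g = √7 ≈ 2.6458
((g + 24)*(-23))*(-18 - 1*12) = ((√7 + 24)*(-23))*(-18 - 1*12) = ((24 + √7)*(-23))*(-18 - 12) = (-552 - 23*√7)*(-30) = 16560 + 690*√7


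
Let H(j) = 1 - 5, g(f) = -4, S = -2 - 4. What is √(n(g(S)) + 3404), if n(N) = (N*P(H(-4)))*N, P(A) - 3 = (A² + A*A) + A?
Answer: 10*√39 ≈ 62.450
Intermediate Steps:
S = -6
H(j) = -4
P(A) = 3 + A + 2*A² (P(A) = 3 + ((A² + A*A) + A) = 3 + ((A² + A²) + A) = 3 + (2*A² + A) = 3 + (A + 2*A²) = 3 + A + 2*A²)
n(N) = 31*N² (n(N) = (N*(3 - 4 + 2*(-4)²))*N = (N*(3 - 4 + 2*16))*N = (N*(3 - 4 + 32))*N = (N*31)*N = (31*N)*N = 31*N²)
√(n(g(S)) + 3404) = √(31*(-4)² + 3404) = √(31*16 + 3404) = √(496 + 3404) = √3900 = 10*√39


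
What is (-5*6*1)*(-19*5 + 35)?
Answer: 1800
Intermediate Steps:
(-5*6*1)*(-19*5 + 35) = (-30*1)*(-95 + 35) = -30*(-60) = 1800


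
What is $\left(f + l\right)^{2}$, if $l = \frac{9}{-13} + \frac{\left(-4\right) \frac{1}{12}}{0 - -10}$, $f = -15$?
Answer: $\frac{37613689}{152100} \approx 247.3$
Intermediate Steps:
$l = - \frac{283}{390}$ ($l = 9 \left(- \frac{1}{13}\right) + \frac{\left(-4\right) \frac{1}{12}}{0 + 10} = - \frac{9}{13} - \frac{1}{3 \cdot 10} = - \frac{9}{13} - \frac{1}{30} = - \frac{283}{390} \approx -0.72564$)
$\left(f + l\right)^{2} = \left(-15 - \frac{283}{390}\right)^{2} = \left(- \frac{6133}{390}\right)^{2} = \frac{37613689}{152100}$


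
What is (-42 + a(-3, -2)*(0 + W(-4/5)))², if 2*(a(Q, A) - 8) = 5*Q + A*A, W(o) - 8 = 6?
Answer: 49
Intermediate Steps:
W(o) = 14 (W(o) = 8 + 6 = 14)
a(Q, A) = 8 + A²/2 + 5*Q/2 (a(Q, A) = 8 + (5*Q + A*A)/2 = 8 + (5*Q + A²)/2 = 8 + (A² + 5*Q)/2 = 8 + (A²/2 + 5*Q/2) = 8 + A²/2 + 5*Q/2)
(-42 + a(-3, -2)*(0 + W(-4/5)))² = (-42 + (8 + (½)*(-2)² + (5/2)*(-3))*(0 + 14))² = (-42 + (8 + (½)*4 - 15/2)*14)² = (-42 + (8 + 2 - 15/2)*14)² = (-42 + (5/2)*14)² = (-42 + 35)² = (-7)² = 49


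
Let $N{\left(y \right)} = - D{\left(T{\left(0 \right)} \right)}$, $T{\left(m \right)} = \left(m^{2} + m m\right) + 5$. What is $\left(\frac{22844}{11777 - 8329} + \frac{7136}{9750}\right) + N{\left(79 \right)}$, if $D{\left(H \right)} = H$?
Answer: $\frac{9905491}{4202250} \approx 2.3572$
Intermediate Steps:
$T{\left(m \right)} = 5 + 2 m^{2}$ ($T{\left(m \right)} = \left(m^{2} + m^{2}\right) + 5 = 2 m^{2} + 5 = 5 + 2 m^{2}$)
$N{\left(y \right)} = -5$ ($N{\left(y \right)} = - (5 + 2 \cdot 0^{2}) = - (5 + 2 \cdot 0) = - (5 + 0) = \left(-1\right) 5 = -5$)
$\left(\frac{22844}{11777 - 8329} + \frac{7136}{9750}\right) + N{\left(79 \right)} = \left(\frac{22844}{11777 - 8329} + \frac{7136}{9750}\right) - 5 = \left(\frac{22844}{11777 - 8329} + 7136 \cdot \frac{1}{9750}\right) - 5 = \left(\frac{22844}{3448} + \frac{3568}{4875}\right) - 5 = \left(22844 \cdot \frac{1}{3448} + \frac{3568}{4875}\right) - 5 = \left(\frac{5711}{862} + \frac{3568}{4875}\right) - 5 = \frac{30916741}{4202250} - 5 = \frac{9905491}{4202250}$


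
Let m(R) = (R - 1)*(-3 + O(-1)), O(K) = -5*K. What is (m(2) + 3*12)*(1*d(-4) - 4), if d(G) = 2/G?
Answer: -171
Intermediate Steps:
m(R) = -2 + 2*R (m(R) = (R - 1)*(-3 - 5*(-1)) = (-1 + R)*(-3 + 5) = (-1 + R)*2 = -2 + 2*R)
(m(2) + 3*12)*(1*d(-4) - 4) = ((-2 + 2*2) + 3*12)*(1*(2/(-4)) - 4) = ((-2 + 4) + 36)*(1*(2*(-1/4)) - 4) = (2 + 36)*(1*(-1/2) - 4) = 38*(-1/2 - 4) = 38*(-9/2) = -171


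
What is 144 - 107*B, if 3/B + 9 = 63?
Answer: 2485/18 ≈ 138.06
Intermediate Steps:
B = 1/18 (B = 3/(-9 + 63) = 3/54 = 3*(1/54) = 1/18 ≈ 0.055556)
144 - 107*B = 144 - 107*1/18 = 144 - 107/18 = 2485/18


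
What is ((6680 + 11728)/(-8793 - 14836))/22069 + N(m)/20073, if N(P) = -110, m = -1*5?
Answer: -57731027894/10467435213273 ≈ -0.0055153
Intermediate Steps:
m = -5
((6680 + 11728)/(-8793 - 14836))/22069 + N(m)/20073 = ((6680 + 11728)/(-8793 - 14836))/22069 - 110/20073 = (18408/(-23629))*(1/22069) - 110*1/20073 = (18408*(-1/23629))*(1/22069) - 110/20073 = -18408/23629*1/22069 - 110/20073 = -18408/521468401 - 110/20073 = -57731027894/10467435213273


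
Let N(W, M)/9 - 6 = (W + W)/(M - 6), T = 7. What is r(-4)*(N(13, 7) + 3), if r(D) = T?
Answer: 2037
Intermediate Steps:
r(D) = 7
N(W, M) = 54 + 18*W/(-6 + M) (N(W, M) = 54 + 9*((W + W)/(M - 6)) = 54 + 9*((2*W)/(-6 + M)) = 54 + 9*(2*W/(-6 + M)) = 54 + 18*W/(-6 + M))
r(-4)*(N(13, 7) + 3) = 7*(18*(-18 + 13 + 3*7)/(-6 + 7) + 3) = 7*(18*(-18 + 13 + 21)/1 + 3) = 7*(18*1*16 + 3) = 7*(288 + 3) = 7*291 = 2037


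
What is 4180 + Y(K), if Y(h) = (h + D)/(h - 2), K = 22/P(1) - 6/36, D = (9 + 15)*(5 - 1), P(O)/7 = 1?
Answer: 175537/41 ≈ 4281.4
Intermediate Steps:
P(O) = 7 (P(O) = 7*1 = 7)
D = 96 (D = 24*4 = 96)
K = 125/42 (K = 22/7 - 6/36 = 22*(⅐) - 6*1/36 = 22/7 - ⅙ = 125/42 ≈ 2.9762)
Y(h) = (96 + h)/(-2 + h) (Y(h) = (h + 96)/(h - 2) = (96 + h)/(-2 + h))
4180 + Y(K) = 4180 + (96 + 125/42)/(-2 + 125/42) = 4180 + (4157/42)/(41/42) = 4180 + (42/41)*(4157/42) = 4180 + 4157/41 = 175537/41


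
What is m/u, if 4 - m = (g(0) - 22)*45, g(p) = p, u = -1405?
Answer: -994/1405 ≈ -0.70747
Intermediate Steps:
m = 994 (m = 4 - (0 - 22)*45 = 4 - (-22)*45 = 4 - 1*(-990) = 4 + 990 = 994)
m/u = 994/(-1405) = 994*(-1/1405) = -994/1405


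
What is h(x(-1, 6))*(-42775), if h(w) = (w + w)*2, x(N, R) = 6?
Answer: -1026600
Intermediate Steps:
h(w) = 4*w (h(w) = (2*w)*2 = 4*w)
h(x(-1, 6))*(-42775) = (4*6)*(-42775) = 24*(-42775) = -1026600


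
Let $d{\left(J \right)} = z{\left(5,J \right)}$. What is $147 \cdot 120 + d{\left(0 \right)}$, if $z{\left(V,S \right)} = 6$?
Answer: $17646$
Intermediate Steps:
$d{\left(J \right)} = 6$
$147 \cdot 120 + d{\left(0 \right)} = 147 \cdot 120 + 6 = 17640 + 6 = 17646$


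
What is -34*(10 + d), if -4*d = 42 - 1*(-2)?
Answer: 34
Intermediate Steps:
d = -11 (d = -(42 - 1*(-2))/4 = -(42 + 2)/4 = -¼*44 = -11)
-34*(10 + d) = -34*(10 - 11) = -34*(-1) = 34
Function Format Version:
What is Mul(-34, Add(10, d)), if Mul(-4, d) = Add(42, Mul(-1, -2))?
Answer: 34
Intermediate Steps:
d = -11 (d = Mul(Rational(-1, 4), Add(42, Mul(-1, -2))) = Mul(Rational(-1, 4), Add(42, 2)) = Mul(Rational(-1, 4), 44) = -11)
Mul(-34, Add(10, d)) = Mul(-34, Add(10, -11)) = Mul(-34, -1) = 34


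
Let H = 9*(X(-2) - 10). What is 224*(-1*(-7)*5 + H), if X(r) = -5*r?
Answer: 7840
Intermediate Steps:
H = 0 (H = 9*(-5*(-2) - 10) = 9*(10 - 10) = 9*0 = 0)
224*(-1*(-7)*5 + H) = 224*(-1*(-7)*5 + 0) = 224*(7*5 + 0) = 224*(35 + 0) = 224*35 = 7840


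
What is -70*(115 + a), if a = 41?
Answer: -10920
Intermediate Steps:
-70*(115 + a) = -70*(115 + 41) = -70*156 = -10920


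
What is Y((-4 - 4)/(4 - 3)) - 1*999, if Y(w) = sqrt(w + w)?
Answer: -999 + 4*I ≈ -999.0 + 4.0*I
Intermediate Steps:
Y(w) = sqrt(2)*sqrt(w) (Y(w) = sqrt(2*w) = sqrt(2)*sqrt(w))
Y((-4 - 4)/(4 - 3)) - 1*999 = sqrt(2)*sqrt((-4 - 4)/(4 - 3)) - 1*999 = sqrt(2)*sqrt(-8/1) - 999 = sqrt(2)*sqrt(-8*1) - 999 = sqrt(2)*sqrt(-8) - 999 = sqrt(2)*(2*I*sqrt(2)) - 999 = 4*I - 999 = -999 + 4*I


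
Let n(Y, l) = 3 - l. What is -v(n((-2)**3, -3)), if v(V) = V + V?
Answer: -12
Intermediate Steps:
v(V) = 2*V
-v(n((-2)**3, -3)) = -2*(3 - 1*(-3)) = -2*(3 + 3) = -2*6 = -1*12 = -12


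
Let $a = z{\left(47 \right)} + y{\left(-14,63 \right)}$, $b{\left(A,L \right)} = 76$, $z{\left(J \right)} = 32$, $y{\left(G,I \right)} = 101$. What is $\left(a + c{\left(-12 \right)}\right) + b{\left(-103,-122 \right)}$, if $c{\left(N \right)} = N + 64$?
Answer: $261$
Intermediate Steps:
$c{\left(N \right)} = 64 + N$
$a = 133$ ($a = 32 + 101 = 133$)
$\left(a + c{\left(-12 \right)}\right) + b{\left(-103,-122 \right)} = \left(133 + \left(64 - 12\right)\right) + 76 = \left(133 + 52\right) + 76 = 185 + 76 = 261$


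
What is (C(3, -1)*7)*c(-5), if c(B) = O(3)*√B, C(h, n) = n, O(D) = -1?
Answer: 7*I*√5 ≈ 15.652*I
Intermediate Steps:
c(B) = -√B
(C(3, -1)*7)*c(-5) = (-1*7)*(-√(-5)) = -(-7)*I*√5 = 7*I*√5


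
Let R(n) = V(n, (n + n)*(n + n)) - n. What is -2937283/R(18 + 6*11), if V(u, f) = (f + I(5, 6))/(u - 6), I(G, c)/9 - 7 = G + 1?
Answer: -76369358/7263 ≈ -10515.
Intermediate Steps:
I(G, c) = 72 + 9*G (I(G, c) = 63 + 9*(G + 1) = 63 + 9*(1 + G) = 63 + (9 + 9*G) = 72 + 9*G)
V(u, f) = (117 + f)/(-6 + u) (V(u, f) = (f + (72 + 9*5))/(u - 6) = (f + (72 + 45))/(-6 + u) = (f + 117)/(-6 + u) = (117 + f)/(-6 + u))
R(n) = -n + (117 + 4*n**2)/(-6 + n) (R(n) = (117 + (n + n)*(n + n))/(-6 + n) - n = (117 + (2*n)*(2*n))/(-6 + n) - n = (117 + 4*n**2)/(-6 + n) - n = -n + (117 + 4*n**2)/(-6 + n))
-2937283/R(18 + 6*11) = -2937283*(-6 + (18 + 6*11))/(3*(39 + (18 + 6*11)**2 + 2*(18 + 6*11))) = -2937283*(-6 + (18 + 66))/(3*(39 + (18 + 66)**2 + 2*(18 + 66))) = -2937283*(-6 + 84)/(3*(39 + 84**2 + 2*84)) = -2937283*26/(39 + 7056 + 168) = -2937283/(3*(1/78)*7263) = -2937283/7263/26 = -2937283*26/7263 = -76369358/7263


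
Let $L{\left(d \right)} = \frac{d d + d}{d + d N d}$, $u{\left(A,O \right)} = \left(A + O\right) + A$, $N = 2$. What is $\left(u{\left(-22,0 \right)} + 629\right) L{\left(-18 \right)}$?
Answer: $\frac{1989}{7} \approx 284.14$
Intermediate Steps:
$u{\left(A,O \right)} = O + 2 A$
$L{\left(d \right)} = \frac{d + d^{2}}{d + 2 d^{2}}$ ($L{\left(d \right)} = \frac{d d + d}{d + d 2 d} = \frac{d^{2} + d}{d + 2 d d} = \frac{d + d^{2}}{d + 2 d^{2}}$)
$\left(u{\left(-22,0 \right)} + 629\right) L{\left(-18 \right)} = \left(\left(0 + 2 \left(-22\right)\right) + 629\right) \frac{1 - 18}{1 + 2 \left(-18\right)} = \left(\left(0 - 44\right) + 629\right) \frac{1}{1 - 36} \left(-17\right) = \left(-44 + 629\right) \frac{1}{-35} \left(-17\right) = 585 \left(\left(- \frac{1}{35}\right) \left(-17\right)\right) = 585 \cdot \frac{17}{35} = \frac{1989}{7}$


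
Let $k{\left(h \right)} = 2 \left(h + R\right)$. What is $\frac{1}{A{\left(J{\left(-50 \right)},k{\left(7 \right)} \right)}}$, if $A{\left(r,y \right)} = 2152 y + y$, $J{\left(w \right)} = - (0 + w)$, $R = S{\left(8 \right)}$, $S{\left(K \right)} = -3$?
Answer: $\frac{1}{17224} \approx 5.8059 \cdot 10^{-5}$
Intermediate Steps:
$R = -3$
$J{\left(w \right)} = - w$
$k{\left(h \right)} = -6 + 2 h$ ($k{\left(h \right)} = 2 \left(h - 3\right) = 2 \left(-3 + h\right) = -6 + 2 h$)
$A{\left(r,y \right)} = 2153 y$
$\frac{1}{A{\left(J{\left(-50 \right)},k{\left(7 \right)} \right)}} = \frac{1}{2153 \left(-6 + 2 \cdot 7\right)} = \frac{1}{2153 \left(-6 + 14\right)} = \frac{1}{2153 \cdot 8} = \frac{1}{17224}$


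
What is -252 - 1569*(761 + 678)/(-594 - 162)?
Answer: 689093/252 ≈ 2734.5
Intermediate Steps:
-252 - 1569*(761 + 678)/(-594 - 162) = -252 - 2257791/(-756) = -252 - 2257791*(-1)/756 = -252 - 1569*(-1439/756) = -252 + 752597/252 = 689093/252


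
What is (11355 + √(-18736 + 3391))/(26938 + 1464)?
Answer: 11355/28402 + 3*I*√1705/28402 ≈ 0.3998 + 0.0043615*I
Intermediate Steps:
(11355 + √(-18736 + 3391))/(26938 + 1464) = (11355 + √(-15345))/28402 = (11355 + 3*I*√1705)*(1/28402) = 11355/28402 + 3*I*√1705/28402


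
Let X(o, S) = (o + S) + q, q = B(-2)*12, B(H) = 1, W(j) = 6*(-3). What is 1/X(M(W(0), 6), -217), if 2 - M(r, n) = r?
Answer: -1/185 ≈ -0.0054054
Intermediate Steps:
W(j) = -18
M(r, n) = 2 - r
q = 12 (q = 1*12 = 12)
X(o, S) = 12 + S + o (X(o, S) = (o + S) + 12 = (S + o) + 12 = 12 + S + o)
1/X(M(W(0), 6), -217) = 1/(12 - 217 + (2 - 1*(-18))) = 1/(12 - 217 + (2 + 18)) = 1/(12 - 217 + 20) = 1/(-185) = -1/185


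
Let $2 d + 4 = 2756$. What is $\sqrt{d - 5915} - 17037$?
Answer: $-17037 + i \sqrt{4539} \approx -17037.0 + 67.372 i$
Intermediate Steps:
$d = 1376$ ($d = -2 + \frac{1}{2} \cdot 2756 = -2 + 1378 = 1376$)
$\sqrt{d - 5915} - 17037 = \sqrt{1376 - 5915} - 17037 = \sqrt{-4539} - 17037 = i \sqrt{4539} - 17037 = -17037 + i \sqrt{4539}$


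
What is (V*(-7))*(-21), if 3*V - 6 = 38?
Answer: 2156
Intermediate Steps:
V = 44/3 (V = 2 + (⅓)*38 = 2 + 38/3 = 44/3 ≈ 14.667)
(V*(-7))*(-21) = ((44/3)*(-7))*(-21) = -308/3*(-21) = 2156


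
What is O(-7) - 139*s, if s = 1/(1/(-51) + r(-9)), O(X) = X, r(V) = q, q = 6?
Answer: -9224/305 ≈ -30.243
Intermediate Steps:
r(V) = 6
s = 51/305 (s = 1/(1/(-51) + 6) = 1/(-1/51 + 6) = 1/(305/51) = 51/305 ≈ 0.16721)
O(-7) - 139*s = -7 - 139*51/305 = -7 - 7089/305 = -9224/305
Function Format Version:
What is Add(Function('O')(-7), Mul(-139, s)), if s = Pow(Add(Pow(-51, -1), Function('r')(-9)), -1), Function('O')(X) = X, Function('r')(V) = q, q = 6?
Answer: Rational(-9224, 305) ≈ -30.243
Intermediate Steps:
Function('r')(V) = 6
s = Rational(51, 305) (s = Pow(Add(Pow(-51, -1), 6), -1) = Pow(Add(Rational(-1, 51), 6), -1) = Pow(Rational(305, 51), -1) = Rational(51, 305) ≈ 0.16721)
Add(Function('O')(-7), Mul(-139, s)) = Add(-7, Mul(-139, Rational(51, 305))) = Add(-7, Rational(-7089, 305)) = Rational(-9224, 305)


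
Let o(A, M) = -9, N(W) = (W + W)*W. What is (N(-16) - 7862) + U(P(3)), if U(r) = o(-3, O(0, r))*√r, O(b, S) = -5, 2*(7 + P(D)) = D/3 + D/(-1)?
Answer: -7350 - 18*I*√2 ≈ -7350.0 - 25.456*I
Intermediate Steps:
P(D) = -7 - D/3 (P(D) = -7 + (D/3 + D/(-1))/2 = -7 + (D*(⅓) + D*(-1))/2 = -7 + (D/3 - D)/2 = -7 + (-2*D/3)/2 = -7 - D/3)
N(W) = 2*W² (N(W) = (2*W)*W = 2*W²)
U(r) = -9*√r
(N(-16) - 7862) + U(P(3)) = (2*(-16)² - 7862) - 9*√(-7 - ⅓*3) = (2*256 - 7862) - 9*√(-7 - 1) = (512 - 7862) - 18*I*√2 = -7350 - 18*I*√2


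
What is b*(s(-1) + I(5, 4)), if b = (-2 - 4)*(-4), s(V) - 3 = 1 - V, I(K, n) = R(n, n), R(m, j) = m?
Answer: 216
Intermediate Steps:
I(K, n) = n
s(V) = 4 - V (s(V) = 3 + (1 - V) = 4 - V)
b = 24 (b = -6*(-4) = 24)
b*(s(-1) + I(5, 4)) = 24*((4 - 1*(-1)) + 4) = 24*((4 + 1) + 4) = 24*(5 + 4) = 24*9 = 216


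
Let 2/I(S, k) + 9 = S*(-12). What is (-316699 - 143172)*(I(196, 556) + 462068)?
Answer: -501692839571566/2361 ≈ -2.1249e+11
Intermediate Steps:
I(S, k) = 2/(-9 - 12*S) (I(S, k) = 2/(-9 + S*(-12)) = 2/(-9 - 12*S))
(-316699 - 143172)*(I(196, 556) + 462068) = (-316699 - 143172)*(-2/(9 + 12*196) + 462068) = -459871*(-2/(9 + 2352) + 462068) = -459871*(-2/2361 + 462068) = -459871*1090942546/2361 = -501692839571566/2361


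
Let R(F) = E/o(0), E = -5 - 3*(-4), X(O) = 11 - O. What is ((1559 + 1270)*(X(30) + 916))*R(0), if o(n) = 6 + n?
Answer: 5921097/2 ≈ 2.9605e+6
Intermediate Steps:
E = 7 (E = -5 + 12 = 7)
R(F) = 7/6 (R(F) = 7/(6 + 0) = 7/6)
((1559 + 1270)*(X(30) + 916))*R(0) = ((1559 + 1270)*((11 - 1*30) + 916))*(7/6) = (2829*((11 - 30) + 916))*(7/6) = (2829*(-19 + 916))*(7/6) = (2829*897)*(7/6) = 2537613*(7/6) = 5921097/2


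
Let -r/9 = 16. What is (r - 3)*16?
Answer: -2352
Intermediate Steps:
r = -144 (r = -9*16 = -144)
(r - 3)*16 = (-144 - 3)*16 = -147*16 = -2352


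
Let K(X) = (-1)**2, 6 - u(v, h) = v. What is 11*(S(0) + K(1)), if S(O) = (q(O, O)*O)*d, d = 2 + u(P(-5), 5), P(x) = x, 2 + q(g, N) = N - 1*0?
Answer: 11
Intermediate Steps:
q(g, N) = -2 + N (q(g, N) = -2 + (N - 1*0) = -2 + (N + 0) = -2 + N)
u(v, h) = 6 - v
K(X) = 1
d = 13 (d = 2 + (6 - 1*(-5)) = 2 + (6 + 5) = 2 + 11 = 13)
S(O) = 13*O*(-2 + O) (S(O) = ((-2 + O)*O)*13 = (O*(-2 + O))*13 = 13*O*(-2 + O))
11*(S(0) + K(1)) = 11*(13*0*(-2 + 0) + 1) = 11*(13*0*(-2) + 1) = 11*(0 + 1) = 11*1 = 11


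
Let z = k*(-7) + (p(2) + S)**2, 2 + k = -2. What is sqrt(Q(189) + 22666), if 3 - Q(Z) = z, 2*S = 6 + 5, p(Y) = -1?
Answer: sqrt(90483)/2 ≈ 150.40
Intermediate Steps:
S = 11/2 (S = (6 + 5)/2 = (1/2)*11 = 11/2 ≈ 5.5000)
k = -4 (k = -2 - 2 = -4)
z = 193/4 (z = -4*(-7) + (-1 + 11/2)**2 = 28 + (9/2)**2 = 28 + 81/4 = 193/4 ≈ 48.250)
Q(Z) = -181/4 (Q(Z) = 3 - 1*193/4 = 3 - 193/4 = -181/4)
sqrt(Q(189) + 22666) = sqrt(-181/4 + 22666) = sqrt(90483/4) = sqrt(90483)/2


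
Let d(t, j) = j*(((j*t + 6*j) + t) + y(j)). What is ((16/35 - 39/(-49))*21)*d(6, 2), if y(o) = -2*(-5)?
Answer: 14736/7 ≈ 2105.1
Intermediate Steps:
y(o) = 10
d(t, j) = j*(10 + t + 6*j + j*t) (d(t, j) = j*(((j*t + 6*j) + t) + 10) = j*(((6*j + j*t) + t) + 10) = j*((t + 6*j + j*t) + 10) = j*(10 + t + 6*j + j*t))
((16/35 - 39/(-49))*21)*d(6, 2) = ((16/35 - 39/(-49))*21)*(2*(10 + 6 + 6*2 + 2*6)) = ((16*(1/35) - 39*(-1/49))*21)*(2*(10 + 6 + 12 + 12)) = ((16/35 + 39/49)*21)*(2*40) = ((307/245)*21)*80 = (921/35)*80 = 14736/7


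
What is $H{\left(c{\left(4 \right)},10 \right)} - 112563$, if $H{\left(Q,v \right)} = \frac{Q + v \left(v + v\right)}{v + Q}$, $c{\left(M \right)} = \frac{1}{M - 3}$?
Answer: $- \frac{1237992}{11} \approx -1.1254 \cdot 10^{5}$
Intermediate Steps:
$c{\left(M \right)} = \frac{1}{-3 + M}$
$H{\left(Q,v \right)} = \frac{Q + 2 v^{2}}{Q + v}$ ($H{\left(Q,v \right)} = \frac{Q + v 2 v}{Q + v} = \frac{Q + 2 v^{2}}{Q + v}$)
$H{\left(c{\left(4 \right)},10 \right)} - 112563 = \frac{\frac{1}{-3 + 4} + 2 \cdot 10^{2}}{\frac{1}{-3 + 4} + 10} - 112563 = \frac{1^{-1} + 2 \cdot 100}{1^{-1} + 10} - 112563 = \frac{1 + 200}{1 + 10} - 112563 = \frac{1}{11} \cdot 201 - 112563 = \frac{201}{11} - 112563 = - \frac{1237992}{11}$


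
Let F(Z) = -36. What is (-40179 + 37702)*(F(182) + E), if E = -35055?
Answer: 86920407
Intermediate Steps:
(-40179 + 37702)*(F(182) + E) = (-40179 + 37702)*(-36 - 35055) = -2477*(-35091) = 86920407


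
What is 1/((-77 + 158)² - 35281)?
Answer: -1/28720 ≈ -3.4819e-5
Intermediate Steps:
1/((-77 + 158)² - 35281) = 1/(81² - 35281) = 1/(6561 - 35281) = 1/(-28720) = -1/28720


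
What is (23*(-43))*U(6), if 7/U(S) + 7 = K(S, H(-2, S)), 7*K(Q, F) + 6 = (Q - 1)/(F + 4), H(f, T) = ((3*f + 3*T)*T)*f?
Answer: 58996/67 ≈ 880.54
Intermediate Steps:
H(f, T) = T*f*(3*T + 3*f) (H(f, T) = ((3*T + 3*f)*T)*f = (T*(3*T + 3*f))*f = T*f*(3*T + 3*f))
K(Q, F) = -6/7 + (-1 + Q)/(7*(4 + F)) (K(Q, F) = -6/7 + ((Q - 1)/(F + 4))/7 = -6/7 + ((-1 + Q)/(4 + F))/7 = -6/7 + (-1 + Q)/(7*(4 + F)))
U(S) = 7/(-7 + (-25 + S + 36*S*(-2 + S))/(7*(4 - 6*S*(-2 + S)))) (U(S) = 7/(-7 + (-25 + S - 18*S*(-2)*(S - 2))/(7*(4 + 3*S*(-2)*(S - 2)))) = 7/(-7 + (-25 + S - 18*S*(-2)*(-2 + S))/(7*(4 + 3*S*(-2)*(-2 + S)))) = 7/(-7 + (-25 + S - (-36)*S*(-2 + S))/(7*(4 - 6*S*(-2 + S)))) = 7/(-7 + (-25 + S + 36*S*(-2 + S))/(7*(4 - 6*S*(-2 + S)))))
(23*(-43))*U(6) = (23*(-43))*(98*(-2 + 3*6*(-2 + 6))/(221 - 1*6 - 330*6*(-2 + 6))) = -96922*(-2 + 3*6*4)/(221 - 6 - 330*6*4) = -96922*(-2 + 72)/(221 - 6 - 7920) = -96922*70/(-7705) = -96922*(-1)*70/7705 = -989*(-1372/1541) = 58996/67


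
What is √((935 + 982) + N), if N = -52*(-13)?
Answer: √2593 ≈ 50.922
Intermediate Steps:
N = 676
√((935 + 982) + N) = √((935 + 982) + 676) = √(1917 + 676) = √2593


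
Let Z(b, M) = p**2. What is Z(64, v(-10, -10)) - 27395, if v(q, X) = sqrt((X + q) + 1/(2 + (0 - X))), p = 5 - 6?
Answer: -27394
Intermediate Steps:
p = -1
v(q, X) = sqrt(X + q + 1/(2 - X)) (v(q, X) = sqrt((X + q) + 1/(2 - X)) = sqrt(X + q + 1/(2 - X)))
Z(b, M) = 1 (Z(b, M) = (-1)**2 = 1)
Z(64, v(-10, -10)) - 27395 = 1 - 27395 = -27394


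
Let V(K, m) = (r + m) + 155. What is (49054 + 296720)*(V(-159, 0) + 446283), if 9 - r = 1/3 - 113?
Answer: 154408722182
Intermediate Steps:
r = 365/3 (r = 9 - (1/3 - 113) = 9 - (⅓ - 113) = 9 - 1*(-338/3) = 9 + 338/3 = 365/3 ≈ 121.67)
V(K, m) = 830/3 + m (V(K, m) = (365/3 + m) + 155 = 830/3 + m)
(49054 + 296720)*(V(-159, 0) + 446283) = (49054 + 296720)*((830/3 + 0) + 446283) = 345774*(830/3 + 446283) = 345774*(1339679/3) = 154408722182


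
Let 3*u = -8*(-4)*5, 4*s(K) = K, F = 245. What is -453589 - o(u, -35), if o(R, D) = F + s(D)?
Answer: -1815301/4 ≈ -4.5383e+5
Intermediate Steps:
s(K) = K/4
u = 160/3 (u = (-8*(-4)*5)/3 = (32*5)/3 = (1/3)*160 = 160/3 ≈ 53.333)
o(R, D) = 245 + D/4
-453589 - o(u, -35) = -453589 - (245 + (1/4)*(-35)) = -453589 - (245 - 35/4) = -453589 - 1*945/4 = -453589 - 945/4 = -1815301/4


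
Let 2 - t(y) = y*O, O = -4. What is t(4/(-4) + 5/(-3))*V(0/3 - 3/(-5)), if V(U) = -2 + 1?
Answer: 26/3 ≈ 8.6667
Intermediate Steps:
V(U) = -1
t(y) = 2 + 4*y (t(y) = 2 - y*(-4) = 2 - (-4)*y = 2 + 4*y)
t(4/(-4) + 5/(-3))*V(0/3 - 3/(-5)) = (2 + 4*(4/(-4) + 5/(-3)))*(-1) = (2 + 4*(4*(-¼) + 5*(-⅓)))*(-1) = (2 + 4*(-1 - 5/3))*(-1) = (2 + 4*(-8/3))*(-1) = (2 - 32/3)*(-1) = -26/3*(-1) = 26/3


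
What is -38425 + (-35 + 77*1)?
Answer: -38383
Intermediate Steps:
-38425 + (-35 + 77*1) = -38425 + (-35 + 77) = -38425 + 42 = -38383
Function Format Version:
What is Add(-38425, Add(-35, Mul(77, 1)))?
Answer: -38383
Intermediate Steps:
Add(-38425, Add(-35, Mul(77, 1))) = Add(-38425, Add(-35, 77)) = Add(-38425, 42) = -38383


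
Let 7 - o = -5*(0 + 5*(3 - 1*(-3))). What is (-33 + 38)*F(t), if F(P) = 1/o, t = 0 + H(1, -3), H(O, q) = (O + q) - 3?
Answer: 5/157 ≈ 0.031847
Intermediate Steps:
H(O, q) = -3 + O + q
o = 157 (o = 7 - (-5)*(0 + 5*(3 - 1*(-3))) = 7 - (-5)*(0 + 5*(3 + 3)) = 7 - (-5)*(0 + 5*6) = 7 - (-5)*(0 + 30) = 7 - (-5)*30 = 7 - 1*(-150) = 7 + 150 = 157)
t = -5 (t = 0 + (-3 + 1 - 3) = 0 - 5 = -5)
F(P) = 1/157
(-33 + 38)*F(t) = (-33 + 38)*(1/157) = 5*(1/157) = 5/157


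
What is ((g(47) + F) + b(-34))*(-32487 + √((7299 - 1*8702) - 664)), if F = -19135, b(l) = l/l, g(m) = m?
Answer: 620079369 - 19087*I*√2067 ≈ 6.2008e+8 - 8.6778e+5*I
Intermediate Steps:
b(l) = 1
((g(47) + F) + b(-34))*(-32487 + √((7299 - 1*8702) - 664)) = ((47 - 19135) + 1)*(-32487 + √((7299 - 1*8702) - 664)) = (-19088 + 1)*(-32487 + √((7299 - 8702) - 664)) = -19087*(-32487 + √(-1403 - 664)) = -19087*(-32487 + √(-2067)) = -19087*(-32487 + I*√2067) = 620079369 - 19087*I*√2067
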